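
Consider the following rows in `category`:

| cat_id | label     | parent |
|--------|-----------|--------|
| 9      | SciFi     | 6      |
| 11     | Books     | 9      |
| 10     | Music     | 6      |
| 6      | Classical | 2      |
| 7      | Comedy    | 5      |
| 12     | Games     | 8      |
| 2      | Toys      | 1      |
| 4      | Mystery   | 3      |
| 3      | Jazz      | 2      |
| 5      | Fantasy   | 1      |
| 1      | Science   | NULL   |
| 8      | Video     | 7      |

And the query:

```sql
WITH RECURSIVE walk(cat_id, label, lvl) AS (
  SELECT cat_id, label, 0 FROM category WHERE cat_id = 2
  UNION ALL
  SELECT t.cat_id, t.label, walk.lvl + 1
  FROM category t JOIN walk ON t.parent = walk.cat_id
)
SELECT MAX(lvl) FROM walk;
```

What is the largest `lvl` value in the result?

3

Base: cat_id=2 (Toys) at lvl 0.
Iteration 1: rows with parent in {2} -> Jazz (id 3, lvl 1), Classical (id 6, lvl 1).
Iteration 2: rows with parent in {3,6} -> Mystery (id 4, lvl 2), SciFi (id 9, lvl 2), Music (id 10, lvl 2).
Iteration 3: rows with parent in {4,9,10} -> Books (id 11, lvl 3).
Iteration 4: no rows with parent in {11}; recursion stops.
lvl values: 0, 1, 1, 2, 2, 2, 3; the maximum is 3.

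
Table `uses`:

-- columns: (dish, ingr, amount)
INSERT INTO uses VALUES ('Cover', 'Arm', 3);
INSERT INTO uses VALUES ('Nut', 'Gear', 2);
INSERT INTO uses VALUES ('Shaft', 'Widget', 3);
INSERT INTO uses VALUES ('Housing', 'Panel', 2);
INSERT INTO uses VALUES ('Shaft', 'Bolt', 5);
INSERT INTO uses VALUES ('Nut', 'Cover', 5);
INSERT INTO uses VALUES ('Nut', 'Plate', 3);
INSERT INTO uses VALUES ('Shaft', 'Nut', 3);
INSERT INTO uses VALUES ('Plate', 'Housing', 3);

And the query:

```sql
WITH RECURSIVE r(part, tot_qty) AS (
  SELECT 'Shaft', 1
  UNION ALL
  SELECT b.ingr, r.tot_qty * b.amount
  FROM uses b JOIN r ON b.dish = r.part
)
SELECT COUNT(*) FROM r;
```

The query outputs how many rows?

Base: (Shaft, tot_qty=1).
Iteration 1: components of {Shaft} -> Bolt = 1*5 = 5, Nut = 1*3 = 3, Widget = 1*3 = 3.
Iteration 2: components of {Bolt,Nut,Widget} -> Cover = 3*5 = 15, Gear = 3*2 = 6, Plate = 3*3 = 9.
Iteration 3: components of {Cover,Gear,Plate} -> Arm = 15*3 = 45, Housing = 9*3 = 27.
Iteration 4: components of {Arm,Housing} -> Panel = 27*2 = 54.
Iteration 5: no further components; recursion stops.
Total rows emitted: 10.

10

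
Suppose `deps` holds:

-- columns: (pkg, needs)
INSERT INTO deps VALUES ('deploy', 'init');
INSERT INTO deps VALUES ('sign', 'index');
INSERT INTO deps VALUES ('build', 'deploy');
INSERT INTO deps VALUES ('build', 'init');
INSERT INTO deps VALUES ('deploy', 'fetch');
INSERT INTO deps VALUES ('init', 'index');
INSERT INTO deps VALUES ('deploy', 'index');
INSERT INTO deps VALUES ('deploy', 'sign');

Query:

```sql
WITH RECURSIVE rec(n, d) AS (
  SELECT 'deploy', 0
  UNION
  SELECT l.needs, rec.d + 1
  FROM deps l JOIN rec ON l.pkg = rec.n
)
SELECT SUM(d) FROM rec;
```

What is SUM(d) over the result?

Base: (deploy, d=0).
Iteration 1: edges from {deploy} -> (fetch, d=1), (index, d=1), (init, d=1), (sign, d=1).
Iteration 2: edges from {fetch,index,init,sign} -> (index, d=2). [UNION drops 1 duplicate row(s)]
Iteration 3: no outgoing edges from {index}; recursion stops.
SUM(d) = 0 + 1 + 1 + 1 + 1 + 2 = 6.

6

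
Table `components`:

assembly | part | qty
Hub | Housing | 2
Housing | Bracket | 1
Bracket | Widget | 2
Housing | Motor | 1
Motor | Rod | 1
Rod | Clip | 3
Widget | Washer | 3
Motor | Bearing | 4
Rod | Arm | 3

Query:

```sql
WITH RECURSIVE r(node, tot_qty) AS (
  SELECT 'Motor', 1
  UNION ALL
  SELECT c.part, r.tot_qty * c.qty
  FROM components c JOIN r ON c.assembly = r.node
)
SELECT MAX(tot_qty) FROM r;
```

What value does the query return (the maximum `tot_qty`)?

4

Base: (Motor, tot_qty=1).
Iteration 1: components of {Motor} -> Bearing = 1*4 = 4, Rod = 1*1 = 1.
Iteration 2: components of {Bearing,Rod} -> Arm = 1*3 = 3, Clip = 1*3 = 3.
Iteration 3: no further components; recursion stops.
tot_qty values: 1, 1, 4, 3, 3; the maximum is 4.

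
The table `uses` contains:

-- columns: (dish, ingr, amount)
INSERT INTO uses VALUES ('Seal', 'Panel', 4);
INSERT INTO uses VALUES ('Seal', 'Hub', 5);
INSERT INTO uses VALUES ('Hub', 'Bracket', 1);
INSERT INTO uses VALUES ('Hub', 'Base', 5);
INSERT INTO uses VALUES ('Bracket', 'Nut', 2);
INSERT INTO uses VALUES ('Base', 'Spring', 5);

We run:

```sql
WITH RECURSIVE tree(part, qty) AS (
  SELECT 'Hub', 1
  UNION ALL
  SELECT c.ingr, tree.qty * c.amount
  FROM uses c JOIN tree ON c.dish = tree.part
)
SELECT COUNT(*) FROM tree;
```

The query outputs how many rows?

Base: (Hub, qty=1).
Iteration 1: components of {Hub} -> Base = 1*5 = 5, Bracket = 1*1 = 1.
Iteration 2: components of {Base,Bracket} -> Nut = 1*2 = 2, Spring = 5*5 = 25.
Iteration 3: no further components; recursion stops.
Total rows emitted: 5.

5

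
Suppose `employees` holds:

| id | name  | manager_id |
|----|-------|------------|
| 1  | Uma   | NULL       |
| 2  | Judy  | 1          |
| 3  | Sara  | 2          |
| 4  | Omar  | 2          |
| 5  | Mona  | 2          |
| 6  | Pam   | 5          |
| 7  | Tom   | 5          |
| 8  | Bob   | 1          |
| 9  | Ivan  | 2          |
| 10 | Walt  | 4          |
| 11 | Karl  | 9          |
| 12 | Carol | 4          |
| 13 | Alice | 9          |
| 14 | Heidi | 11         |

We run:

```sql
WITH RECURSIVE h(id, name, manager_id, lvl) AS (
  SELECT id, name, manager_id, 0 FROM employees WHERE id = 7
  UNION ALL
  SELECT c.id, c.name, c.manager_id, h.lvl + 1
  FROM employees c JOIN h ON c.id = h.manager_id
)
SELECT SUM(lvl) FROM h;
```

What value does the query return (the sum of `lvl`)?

Base: id=7 (Tom), manager_id=5, lvl 0.
Iteration 1: join on id=5 -> Mona (id 5, manager_id=2, lvl 1).
Iteration 2: join on id=2 -> Judy (id 2, manager_id=1, lvl 2).
Iteration 3: join on id=1 -> Uma (id 1, manager_id=NULL, lvl 3).
Iteration 4: manager_id is NULL; no match; recursion stops.
SUM(lvl) = 0 + 1 + 2 + 3 = 6.

6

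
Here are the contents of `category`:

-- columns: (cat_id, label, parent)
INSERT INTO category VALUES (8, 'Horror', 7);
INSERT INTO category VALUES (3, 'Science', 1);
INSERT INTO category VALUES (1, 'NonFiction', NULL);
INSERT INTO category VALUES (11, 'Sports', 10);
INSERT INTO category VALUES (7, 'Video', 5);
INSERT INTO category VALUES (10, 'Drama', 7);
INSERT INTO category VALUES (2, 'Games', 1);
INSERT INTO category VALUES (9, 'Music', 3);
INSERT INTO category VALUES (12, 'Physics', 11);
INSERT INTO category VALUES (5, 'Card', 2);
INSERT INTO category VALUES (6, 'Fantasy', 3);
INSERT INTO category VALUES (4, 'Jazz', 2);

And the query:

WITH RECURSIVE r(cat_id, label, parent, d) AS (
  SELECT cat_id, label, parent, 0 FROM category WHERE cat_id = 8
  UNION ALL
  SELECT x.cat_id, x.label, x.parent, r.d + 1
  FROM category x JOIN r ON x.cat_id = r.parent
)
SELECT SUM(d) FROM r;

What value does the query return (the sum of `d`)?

10

Base: cat_id=8 (Horror), parent=7, d 0.
Iteration 1: join on cat_id=7 -> Video (id 7, parent=5, d 1).
Iteration 2: join on cat_id=5 -> Card (id 5, parent=2, d 2).
Iteration 3: join on cat_id=2 -> Games (id 2, parent=1, d 3).
Iteration 4: join on cat_id=1 -> NonFiction (id 1, parent=NULL, d 4).
Iteration 5: parent is NULL; no match; recursion stops.
SUM(d) = 0 + 1 + 2 + 3 + 4 = 10.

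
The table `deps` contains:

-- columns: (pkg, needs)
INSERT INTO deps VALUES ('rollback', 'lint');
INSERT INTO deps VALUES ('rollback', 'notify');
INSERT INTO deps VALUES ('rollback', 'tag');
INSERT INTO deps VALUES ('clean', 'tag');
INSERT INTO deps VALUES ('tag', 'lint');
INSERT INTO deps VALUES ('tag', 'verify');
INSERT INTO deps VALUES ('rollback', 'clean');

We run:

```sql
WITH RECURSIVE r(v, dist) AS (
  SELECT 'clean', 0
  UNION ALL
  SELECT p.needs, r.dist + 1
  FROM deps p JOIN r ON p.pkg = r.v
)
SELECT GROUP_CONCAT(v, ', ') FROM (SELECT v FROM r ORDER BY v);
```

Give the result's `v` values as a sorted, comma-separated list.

Base: (clean, dist=0).
Iteration 1: edges from {clean} -> (tag, dist=1).
Iteration 2: edges from {tag} -> (lint, dist=2), (verify, dist=2).
Iteration 3: no outgoing edges from {lint,verify}; recursion stops.

clean, lint, tag, verify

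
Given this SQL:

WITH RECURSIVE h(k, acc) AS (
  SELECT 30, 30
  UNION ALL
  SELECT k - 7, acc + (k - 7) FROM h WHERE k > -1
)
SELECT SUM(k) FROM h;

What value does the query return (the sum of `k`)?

75

Base: k=30, acc=30.
Iteration 1: 30 > -1 holds -> k = 30 - 7 = 23, acc = 30 + 23 = 53.
Iteration 2: 23 > -1 holds -> k = 23 - 7 = 16, acc = 53 + 16 = 69.
Iteration 3: 16 > -1 holds -> k = 16 - 7 = 9, acc = 69 + 9 = 78.
Iteration 4: 9 > -1 holds -> k = 9 - 7 = 2, acc = 78 + 2 = 80.
Iteration 5: 2 > -1 holds -> k = 2 - 7 = -5, acc = 80 + -5 = 75.
Iteration 6: -5 > -1 fails; recursion stops.
SUM(k) = 30 + 23 + 16 + 9 + 2 + -5 = 75.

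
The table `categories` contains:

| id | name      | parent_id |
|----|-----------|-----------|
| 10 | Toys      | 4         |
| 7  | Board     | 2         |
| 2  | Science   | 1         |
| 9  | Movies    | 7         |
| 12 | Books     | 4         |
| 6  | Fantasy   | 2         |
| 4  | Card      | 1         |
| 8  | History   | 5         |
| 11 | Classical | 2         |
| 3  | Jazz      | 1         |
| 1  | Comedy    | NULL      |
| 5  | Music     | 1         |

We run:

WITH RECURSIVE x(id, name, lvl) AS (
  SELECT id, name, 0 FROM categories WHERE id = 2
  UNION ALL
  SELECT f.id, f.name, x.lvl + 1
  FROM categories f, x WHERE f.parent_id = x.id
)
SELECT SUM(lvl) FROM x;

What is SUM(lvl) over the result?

Base: id=2 (Science) at lvl 0.
Iteration 1: rows with parent_id in {2} -> Fantasy (id 6, lvl 1), Board (id 7, lvl 1), Classical (id 11, lvl 1).
Iteration 2: rows with parent_id in {6,7,11} -> Movies (id 9, lvl 2).
Iteration 3: no rows with parent_id in {9}; recursion stops.
SUM(lvl) = 0 + 1 + 1 + 1 + 2 = 5.

5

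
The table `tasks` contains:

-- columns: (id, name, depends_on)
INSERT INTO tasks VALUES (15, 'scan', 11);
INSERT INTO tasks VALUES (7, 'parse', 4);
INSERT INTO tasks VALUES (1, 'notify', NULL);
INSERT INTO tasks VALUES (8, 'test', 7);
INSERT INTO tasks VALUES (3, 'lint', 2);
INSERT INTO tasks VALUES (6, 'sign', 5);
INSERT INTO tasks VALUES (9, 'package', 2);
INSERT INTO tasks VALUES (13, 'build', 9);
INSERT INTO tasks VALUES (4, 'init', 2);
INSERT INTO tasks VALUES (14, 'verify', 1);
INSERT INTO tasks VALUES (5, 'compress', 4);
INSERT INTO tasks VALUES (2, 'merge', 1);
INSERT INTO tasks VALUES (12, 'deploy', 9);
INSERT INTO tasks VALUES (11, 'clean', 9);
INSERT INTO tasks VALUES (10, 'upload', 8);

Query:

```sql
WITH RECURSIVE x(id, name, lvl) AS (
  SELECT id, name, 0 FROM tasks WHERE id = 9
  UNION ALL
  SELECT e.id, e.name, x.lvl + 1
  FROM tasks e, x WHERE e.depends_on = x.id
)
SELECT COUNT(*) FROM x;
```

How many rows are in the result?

5

Base: id=9 (package) at lvl 0.
Iteration 1: rows with depends_on in {9} -> clean (id 11, lvl 1), deploy (id 12, lvl 1), build (id 13, lvl 1).
Iteration 2: rows with depends_on in {11,12,13} -> scan (id 15, lvl 2).
Iteration 3: no rows with depends_on in {15}; recursion stops.
Total rows emitted: 5.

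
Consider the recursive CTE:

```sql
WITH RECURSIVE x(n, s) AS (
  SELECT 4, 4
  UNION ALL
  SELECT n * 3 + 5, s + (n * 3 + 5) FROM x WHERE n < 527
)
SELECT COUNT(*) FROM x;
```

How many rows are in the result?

Base: n=4, s=4.
Iteration 1: 4 < 527 holds -> n = 4 * 3 + 5 = 17, s = 4 + 17 = 21.
Iteration 2: 17 < 527 holds -> n = 17 * 3 + 5 = 56, s = 21 + 56 = 77.
Iteration 3: 56 < 527 holds -> n = 56 * 3 + 5 = 173, s = 77 + 173 = 250.
Iteration 4: 173 < 527 holds -> n = 173 * 3 + 5 = 524, s = 250 + 524 = 774.
Iteration 5: 524 < 527 holds -> n = 524 * 3 + 5 = 1577, s = 774 + 1577 = 2351.
Iteration 6: 1577 < 527 fails; recursion stops.
Total rows emitted: 6.

6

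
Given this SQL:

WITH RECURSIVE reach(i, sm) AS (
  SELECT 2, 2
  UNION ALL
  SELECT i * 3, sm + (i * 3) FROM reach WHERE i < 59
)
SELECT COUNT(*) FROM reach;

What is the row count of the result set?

5

Base: i=2, sm=2.
Iteration 1: 2 < 59 holds -> i = 2 * 3 = 6, sm = 2 + 6 = 8.
Iteration 2: 6 < 59 holds -> i = 6 * 3 = 18, sm = 8 + 18 = 26.
Iteration 3: 18 < 59 holds -> i = 18 * 3 = 54, sm = 26 + 54 = 80.
Iteration 4: 54 < 59 holds -> i = 54 * 3 = 162, sm = 80 + 162 = 242.
Iteration 5: 162 < 59 fails; recursion stops.
Total rows emitted: 5.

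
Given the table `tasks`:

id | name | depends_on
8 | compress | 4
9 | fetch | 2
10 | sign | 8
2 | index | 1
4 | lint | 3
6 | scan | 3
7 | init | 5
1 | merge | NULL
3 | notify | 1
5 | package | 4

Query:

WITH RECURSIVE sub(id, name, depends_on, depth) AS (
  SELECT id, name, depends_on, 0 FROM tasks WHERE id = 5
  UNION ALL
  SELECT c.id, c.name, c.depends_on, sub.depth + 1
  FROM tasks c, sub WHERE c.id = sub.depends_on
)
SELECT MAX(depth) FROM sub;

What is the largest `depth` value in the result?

3

Base: id=5 (package), depends_on=4, depth 0.
Iteration 1: join on id=4 -> lint (id 4, depends_on=3, depth 1).
Iteration 2: join on id=3 -> notify (id 3, depends_on=1, depth 2).
Iteration 3: join on id=1 -> merge (id 1, depends_on=NULL, depth 3).
Iteration 4: depends_on is NULL; no match; recursion stops.
depth values: 0, 1, 2, 3; the maximum is 3.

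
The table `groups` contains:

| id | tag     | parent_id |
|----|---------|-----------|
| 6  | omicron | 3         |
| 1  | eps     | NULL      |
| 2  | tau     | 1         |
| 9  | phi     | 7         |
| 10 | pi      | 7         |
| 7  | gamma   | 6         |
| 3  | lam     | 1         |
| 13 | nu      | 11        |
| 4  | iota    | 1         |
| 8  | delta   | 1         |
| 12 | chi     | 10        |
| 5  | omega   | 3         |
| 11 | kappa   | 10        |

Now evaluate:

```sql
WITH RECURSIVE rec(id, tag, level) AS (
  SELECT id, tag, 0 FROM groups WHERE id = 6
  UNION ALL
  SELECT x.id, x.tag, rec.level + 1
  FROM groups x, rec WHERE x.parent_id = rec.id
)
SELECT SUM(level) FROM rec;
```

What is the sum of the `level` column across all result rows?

15

Base: id=6 (omicron) at level 0.
Iteration 1: rows with parent_id in {6} -> gamma (id 7, level 1).
Iteration 2: rows with parent_id in {7} -> phi (id 9, level 2), pi (id 10, level 2).
Iteration 3: rows with parent_id in {9,10} -> kappa (id 11, level 3), chi (id 12, level 3).
Iteration 4: rows with parent_id in {11,12} -> nu (id 13, level 4).
Iteration 5: no rows with parent_id in {13}; recursion stops.
SUM(level) = 0 + 1 + 2 + 2 + 3 + 3 + 4 = 15.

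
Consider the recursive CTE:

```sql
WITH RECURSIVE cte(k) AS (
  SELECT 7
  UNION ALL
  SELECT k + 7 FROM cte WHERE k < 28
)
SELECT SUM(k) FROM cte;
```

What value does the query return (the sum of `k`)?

Base: k=7.
Iteration 1: 7 < 28 holds -> k = 7 + 7 = 14.
Iteration 2: 14 < 28 holds -> k = 14 + 7 = 21.
Iteration 3: 21 < 28 holds -> k = 21 + 7 = 28.
Iteration 4: 28 < 28 fails; recursion stops.
SUM(k) = 7 + 14 + 21 + 28 = 70.

70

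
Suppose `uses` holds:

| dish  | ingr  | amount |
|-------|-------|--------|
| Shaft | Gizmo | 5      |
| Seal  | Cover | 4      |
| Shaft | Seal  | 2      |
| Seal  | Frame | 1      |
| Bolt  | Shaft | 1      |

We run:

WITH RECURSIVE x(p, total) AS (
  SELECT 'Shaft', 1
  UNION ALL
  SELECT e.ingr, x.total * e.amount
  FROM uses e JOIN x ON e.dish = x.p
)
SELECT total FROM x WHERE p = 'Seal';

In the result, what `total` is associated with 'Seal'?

Base: (Shaft, total=1).
Iteration 1: components of {Shaft} -> Gizmo = 1*5 = 5, Seal = 1*2 = 2.
Iteration 2: components of {Gizmo,Seal} -> Cover = 2*4 = 8, Frame = 2*1 = 2.
Iteration 3: no further components; recursion stops.

2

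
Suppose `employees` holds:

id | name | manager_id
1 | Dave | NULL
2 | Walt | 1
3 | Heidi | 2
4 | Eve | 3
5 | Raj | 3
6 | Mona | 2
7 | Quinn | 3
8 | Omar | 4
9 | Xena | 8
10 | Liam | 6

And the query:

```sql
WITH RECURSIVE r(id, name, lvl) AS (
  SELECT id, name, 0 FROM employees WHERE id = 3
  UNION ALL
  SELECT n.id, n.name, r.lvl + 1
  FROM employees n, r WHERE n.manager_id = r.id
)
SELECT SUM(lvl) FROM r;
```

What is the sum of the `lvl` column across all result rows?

Base: id=3 (Heidi) at lvl 0.
Iteration 1: rows with manager_id in {3} -> Eve (id 4, lvl 1), Raj (id 5, lvl 1), Quinn (id 7, lvl 1).
Iteration 2: rows with manager_id in {4,5,7} -> Omar (id 8, lvl 2).
Iteration 3: rows with manager_id in {8} -> Xena (id 9, lvl 3).
Iteration 4: no rows with manager_id in {9}; recursion stops.
SUM(lvl) = 0 + 1 + 1 + 1 + 2 + 3 = 8.

8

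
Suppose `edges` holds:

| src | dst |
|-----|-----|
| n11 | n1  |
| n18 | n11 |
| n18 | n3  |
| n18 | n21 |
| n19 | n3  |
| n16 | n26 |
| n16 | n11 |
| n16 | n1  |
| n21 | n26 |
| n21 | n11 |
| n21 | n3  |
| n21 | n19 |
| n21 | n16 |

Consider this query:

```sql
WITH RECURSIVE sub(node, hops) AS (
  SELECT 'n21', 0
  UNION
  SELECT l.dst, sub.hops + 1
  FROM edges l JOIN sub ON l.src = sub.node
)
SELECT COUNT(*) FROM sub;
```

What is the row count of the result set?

Base: (n21, hops=0).
Iteration 1: edges from {n21} -> (n11, hops=1), (n16, hops=1), (n19, hops=1), (n26, hops=1), (n3, hops=1).
Iteration 2: edges from {n11,n16,n19,n26,n3} -> (n1, hops=2), (n11, hops=2), (n26, hops=2), (n3, hops=2). [UNION drops 1 duplicate row(s)]
Iteration 3: edges from {n1,n11,n26,n3} -> (n1, hops=3).
Iteration 4: no outgoing edges from {n1}; recursion stops.
Total rows emitted: 11.

11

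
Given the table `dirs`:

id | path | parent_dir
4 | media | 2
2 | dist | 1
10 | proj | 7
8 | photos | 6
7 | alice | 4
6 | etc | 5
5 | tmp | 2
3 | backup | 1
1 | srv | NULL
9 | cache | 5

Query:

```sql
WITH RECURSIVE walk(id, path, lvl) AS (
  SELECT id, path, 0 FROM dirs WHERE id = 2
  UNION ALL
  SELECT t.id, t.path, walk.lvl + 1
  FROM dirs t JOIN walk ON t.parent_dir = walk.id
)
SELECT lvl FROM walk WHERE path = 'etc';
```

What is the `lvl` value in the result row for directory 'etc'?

Base: id=2 (dist) at lvl 0.
Iteration 1: rows with parent_dir in {2} -> media (id 4, lvl 1), tmp (id 5, lvl 1).
Iteration 2: rows with parent_dir in {4,5} -> etc (id 6, lvl 2), alice (id 7, lvl 2), cache (id 9, lvl 2).
Iteration 3: rows with parent_dir in {6,7,9} -> photos (id 8, lvl 3), proj (id 10, lvl 3).
Iteration 4: no rows with parent_dir in {8,10}; recursion stops.

2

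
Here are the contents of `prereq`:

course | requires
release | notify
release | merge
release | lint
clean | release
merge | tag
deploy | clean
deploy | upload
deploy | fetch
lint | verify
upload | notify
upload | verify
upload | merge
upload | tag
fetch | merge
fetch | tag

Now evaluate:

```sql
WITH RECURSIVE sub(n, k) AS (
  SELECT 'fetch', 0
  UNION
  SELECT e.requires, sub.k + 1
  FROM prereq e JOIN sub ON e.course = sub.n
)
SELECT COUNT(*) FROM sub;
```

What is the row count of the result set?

Base: (fetch, k=0).
Iteration 1: edges from {fetch} -> (merge, k=1), (tag, k=1).
Iteration 2: edges from {merge,tag} -> (tag, k=2).
Iteration 3: no outgoing edges from {tag}; recursion stops.
Total rows emitted: 4.

4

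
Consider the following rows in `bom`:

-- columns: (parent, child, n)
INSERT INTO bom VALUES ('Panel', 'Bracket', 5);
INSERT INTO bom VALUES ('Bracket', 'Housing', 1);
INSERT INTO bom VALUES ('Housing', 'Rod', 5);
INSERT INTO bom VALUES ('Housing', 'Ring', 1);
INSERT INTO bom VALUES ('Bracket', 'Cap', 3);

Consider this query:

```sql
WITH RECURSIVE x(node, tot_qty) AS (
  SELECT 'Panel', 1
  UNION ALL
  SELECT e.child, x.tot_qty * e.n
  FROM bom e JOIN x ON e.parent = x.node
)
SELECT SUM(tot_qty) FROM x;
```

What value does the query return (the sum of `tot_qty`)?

Base: (Panel, tot_qty=1).
Iteration 1: components of {Panel} -> Bracket = 1*5 = 5.
Iteration 2: components of {Bracket} -> Cap = 5*3 = 15, Housing = 5*1 = 5.
Iteration 3: components of {Cap,Housing} -> Ring = 5*1 = 5, Rod = 5*5 = 25.
Iteration 4: no further components; recursion stops.
SUM(tot_qty) = 1 + 5 + 5 + 15 + 25 + 5 = 56.

56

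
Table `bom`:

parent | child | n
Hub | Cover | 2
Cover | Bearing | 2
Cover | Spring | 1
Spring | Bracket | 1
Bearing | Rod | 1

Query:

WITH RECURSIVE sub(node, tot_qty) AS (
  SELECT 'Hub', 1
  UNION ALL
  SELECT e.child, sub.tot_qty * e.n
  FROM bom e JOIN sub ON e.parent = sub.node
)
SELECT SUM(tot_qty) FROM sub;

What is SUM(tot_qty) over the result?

Base: (Hub, tot_qty=1).
Iteration 1: components of {Hub} -> Cover = 1*2 = 2.
Iteration 2: components of {Cover} -> Bearing = 2*2 = 4, Spring = 2*1 = 2.
Iteration 3: components of {Bearing,Spring} -> Bracket = 2*1 = 2, Rod = 4*1 = 4.
Iteration 4: no further components; recursion stops.
SUM(tot_qty) = 1 + 2 + 4 + 2 + 4 + 2 = 15.

15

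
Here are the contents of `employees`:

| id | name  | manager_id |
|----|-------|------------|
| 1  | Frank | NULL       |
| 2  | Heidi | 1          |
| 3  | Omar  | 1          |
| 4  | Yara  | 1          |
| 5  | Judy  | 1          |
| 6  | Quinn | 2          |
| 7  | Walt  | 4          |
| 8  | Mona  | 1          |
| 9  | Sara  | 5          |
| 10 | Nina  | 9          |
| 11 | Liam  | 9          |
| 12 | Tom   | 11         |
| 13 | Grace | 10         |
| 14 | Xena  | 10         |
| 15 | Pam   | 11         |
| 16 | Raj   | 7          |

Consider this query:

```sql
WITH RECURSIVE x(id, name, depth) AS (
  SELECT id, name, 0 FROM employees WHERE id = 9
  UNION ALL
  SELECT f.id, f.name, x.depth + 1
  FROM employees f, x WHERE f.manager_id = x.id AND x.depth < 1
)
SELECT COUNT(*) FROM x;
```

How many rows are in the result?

3

Base: id=9 (Sara) at depth 0.
Iteration 1: rows with manager_id in {9} -> Nina (id 10, depth 1), Liam (id 11, depth 1).
Iteration 2: depth < 1 fails for all current rows; recursion stops.
Total rows emitted: 3.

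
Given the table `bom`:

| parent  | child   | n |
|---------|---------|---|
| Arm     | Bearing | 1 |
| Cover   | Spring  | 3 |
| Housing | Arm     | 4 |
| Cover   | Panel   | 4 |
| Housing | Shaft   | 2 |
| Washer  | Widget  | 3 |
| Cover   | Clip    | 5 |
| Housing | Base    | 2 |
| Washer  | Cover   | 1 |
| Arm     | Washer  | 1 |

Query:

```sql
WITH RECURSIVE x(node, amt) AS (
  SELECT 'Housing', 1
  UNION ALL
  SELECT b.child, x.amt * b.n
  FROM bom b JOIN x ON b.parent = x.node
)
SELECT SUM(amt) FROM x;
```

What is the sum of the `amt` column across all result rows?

Base: (Housing, amt=1).
Iteration 1: components of {Housing} -> Arm = 1*4 = 4, Base = 1*2 = 2, Shaft = 1*2 = 2.
Iteration 2: components of {Arm,Base,Shaft} -> Bearing = 4*1 = 4, Washer = 4*1 = 4.
Iteration 3: components of {Bearing,Washer} -> Cover = 4*1 = 4, Widget = 4*3 = 12.
Iteration 4: components of {Cover,Widget} -> Clip = 4*5 = 20, Panel = 4*4 = 16, Spring = 4*3 = 12.
Iteration 5: no further components; recursion stops.
SUM(amt) = 1 + 4 + 2 + 2 + 4 + 4 + 12 + 4 + 16 + 20 + 12 = 81.

81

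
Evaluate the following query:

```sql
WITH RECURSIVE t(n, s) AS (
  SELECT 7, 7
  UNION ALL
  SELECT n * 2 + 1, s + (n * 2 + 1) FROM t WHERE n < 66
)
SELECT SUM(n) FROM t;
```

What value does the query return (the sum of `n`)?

Base: n=7, s=7.
Iteration 1: 7 < 66 holds -> n = 7 * 2 + 1 = 15, s = 7 + 15 = 22.
Iteration 2: 15 < 66 holds -> n = 15 * 2 + 1 = 31, s = 22 + 31 = 53.
Iteration 3: 31 < 66 holds -> n = 31 * 2 + 1 = 63, s = 53 + 63 = 116.
Iteration 4: 63 < 66 holds -> n = 63 * 2 + 1 = 127, s = 116 + 127 = 243.
Iteration 5: 127 < 66 fails; recursion stops.
SUM(n) = 7 + 15 + 31 + 63 + 127 = 243.

243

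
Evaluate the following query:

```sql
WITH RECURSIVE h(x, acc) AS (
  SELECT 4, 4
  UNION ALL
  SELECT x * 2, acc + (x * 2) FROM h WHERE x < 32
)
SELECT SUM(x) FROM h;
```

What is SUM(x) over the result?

Base: x=4, acc=4.
Iteration 1: 4 < 32 holds -> x = 4 * 2 = 8, acc = 4 + 8 = 12.
Iteration 2: 8 < 32 holds -> x = 8 * 2 = 16, acc = 12 + 16 = 28.
Iteration 3: 16 < 32 holds -> x = 16 * 2 = 32, acc = 28 + 32 = 60.
Iteration 4: 32 < 32 fails; recursion stops.
SUM(x) = 4 + 8 + 16 + 32 = 60.

60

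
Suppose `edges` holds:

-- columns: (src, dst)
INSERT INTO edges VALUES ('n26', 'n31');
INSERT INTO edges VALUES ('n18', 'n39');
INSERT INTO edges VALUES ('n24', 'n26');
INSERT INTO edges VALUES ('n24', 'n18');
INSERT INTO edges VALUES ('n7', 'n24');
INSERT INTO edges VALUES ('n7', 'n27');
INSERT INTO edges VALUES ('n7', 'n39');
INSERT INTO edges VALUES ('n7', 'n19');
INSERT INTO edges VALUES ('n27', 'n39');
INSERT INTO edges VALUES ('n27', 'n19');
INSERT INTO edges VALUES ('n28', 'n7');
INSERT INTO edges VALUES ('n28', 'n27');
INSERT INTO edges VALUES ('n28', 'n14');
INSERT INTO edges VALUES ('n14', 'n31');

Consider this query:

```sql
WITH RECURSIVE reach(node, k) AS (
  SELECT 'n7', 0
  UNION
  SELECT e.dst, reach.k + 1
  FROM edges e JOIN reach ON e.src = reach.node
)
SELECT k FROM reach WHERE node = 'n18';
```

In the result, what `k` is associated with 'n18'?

2

Base: (n7, k=0).
Iteration 1: edges from {n7} -> (n19, k=1), (n24, k=1), (n27, k=1), (n39, k=1).
Iteration 2: edges from {n19,n24,n27,n39} -> (n18, k=2), (n19, k=2), (n26, k=2), (n39, k=2).
Iteration 3: edges from {n18,n19,n26,n39} -> (n31, k=3), (n39, k=3).
Iteration 4: no outgoing edges from {n31,n39}; recursion stops.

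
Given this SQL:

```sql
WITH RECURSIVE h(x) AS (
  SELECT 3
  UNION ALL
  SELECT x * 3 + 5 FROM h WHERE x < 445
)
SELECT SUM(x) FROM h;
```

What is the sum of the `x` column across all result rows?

Base: x=3.
Iteration 1: 3 < 445 holds -> x = 3 * 3 + 5 = 14.
Iteration 2: 14 < 445 holds -> x = 14 * 3 + 5 = 47.
Iteration 3: 47 < 445 holds -> x = 47 * 3 + 5 = 146.
Iteration 4: 146 < 445 holds -> x = 146 * 3 + 5 = 443.
Iteration 5: 443 < 445 holds -> x = 443 * 3 + 5 = 1334.
Iteration 6: 1334 < 445 fails; recursion stops.
SUM(x) = 3 + 14 + 47 + 146 + 443 + 1334 = 1987.

1987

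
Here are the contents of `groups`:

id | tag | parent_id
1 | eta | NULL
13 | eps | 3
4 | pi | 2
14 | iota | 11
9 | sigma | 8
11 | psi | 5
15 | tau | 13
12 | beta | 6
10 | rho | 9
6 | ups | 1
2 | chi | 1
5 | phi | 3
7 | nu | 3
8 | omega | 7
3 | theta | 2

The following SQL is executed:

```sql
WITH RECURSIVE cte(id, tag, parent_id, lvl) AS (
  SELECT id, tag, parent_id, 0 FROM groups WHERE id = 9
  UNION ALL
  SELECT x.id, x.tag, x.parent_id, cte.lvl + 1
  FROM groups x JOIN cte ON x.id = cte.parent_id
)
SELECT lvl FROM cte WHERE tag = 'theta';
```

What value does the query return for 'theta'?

Base: id=9 (sigma), parent_id=8, lvl 0.
Iteration 1: join on id=8 -> omega (id 8, parent_id=7, lvl 1).
Iteration 2: join on id=7 -> nu (id 7, parent_id=3, lvl 2).
Iteration 3: join on id=3 -> theta (id 3, parent_id=2, lvl 3).
Iteration 4: join on id=2 -> chi (id 2, parent_id=1, lvl 4).
Iteration 5: join on id=1 -> eta (id 1, parent_id=NULL, lvl 5).
Iteration 6: parent_id is NULL; no match; recursion stops.

3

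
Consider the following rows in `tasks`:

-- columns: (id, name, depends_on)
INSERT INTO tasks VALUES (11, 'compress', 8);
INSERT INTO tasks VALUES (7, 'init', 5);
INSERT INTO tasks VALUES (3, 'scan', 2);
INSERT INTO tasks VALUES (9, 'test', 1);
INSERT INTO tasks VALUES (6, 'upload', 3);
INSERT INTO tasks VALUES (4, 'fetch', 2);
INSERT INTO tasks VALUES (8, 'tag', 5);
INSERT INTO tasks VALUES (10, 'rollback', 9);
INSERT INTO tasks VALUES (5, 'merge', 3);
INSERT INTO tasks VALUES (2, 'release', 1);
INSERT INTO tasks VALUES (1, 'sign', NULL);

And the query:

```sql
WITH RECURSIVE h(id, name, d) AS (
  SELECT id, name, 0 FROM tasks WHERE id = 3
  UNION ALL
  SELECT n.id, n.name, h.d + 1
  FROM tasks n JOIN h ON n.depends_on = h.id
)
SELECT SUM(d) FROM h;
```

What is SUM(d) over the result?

Base: id=3 (scan) at d 0.
Iteration 1: rows with depends_on in {3} -> merge (id 5, d 1), upload (id 6, d 1).
Iteration 2: rows with depends_on in {5,6} -> init (id 7, d 2), tag (id 8, d 2).
Iteration 3: rows with depends_on in {7,8} -> compress (id 11, d 3).
Iteration 4: no rows with depends_on in {11}; recursion stops.
SUM(d) = 0 + 1 + 1 + 2 + 2 + 3 = 9.

9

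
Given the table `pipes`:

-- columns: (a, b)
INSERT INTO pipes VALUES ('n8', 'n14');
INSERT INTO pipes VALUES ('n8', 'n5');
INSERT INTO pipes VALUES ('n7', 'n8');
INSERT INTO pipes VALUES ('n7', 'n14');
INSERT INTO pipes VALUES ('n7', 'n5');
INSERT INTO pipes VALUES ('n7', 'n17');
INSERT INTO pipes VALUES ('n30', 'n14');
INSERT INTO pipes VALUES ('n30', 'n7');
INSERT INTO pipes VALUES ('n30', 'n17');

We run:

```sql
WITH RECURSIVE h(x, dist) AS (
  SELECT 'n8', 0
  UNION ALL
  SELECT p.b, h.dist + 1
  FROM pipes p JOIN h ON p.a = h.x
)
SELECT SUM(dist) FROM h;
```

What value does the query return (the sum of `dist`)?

2

Base: (n8, dist=0).
Iteration 1: edges from {n8} -> (n14, dist=1), (n5, dist=1).
Iteration 2: no outgoing edges from {n14,n5}; recursion stops.
SUM(dist) = 0 + 1 + 1 = 2.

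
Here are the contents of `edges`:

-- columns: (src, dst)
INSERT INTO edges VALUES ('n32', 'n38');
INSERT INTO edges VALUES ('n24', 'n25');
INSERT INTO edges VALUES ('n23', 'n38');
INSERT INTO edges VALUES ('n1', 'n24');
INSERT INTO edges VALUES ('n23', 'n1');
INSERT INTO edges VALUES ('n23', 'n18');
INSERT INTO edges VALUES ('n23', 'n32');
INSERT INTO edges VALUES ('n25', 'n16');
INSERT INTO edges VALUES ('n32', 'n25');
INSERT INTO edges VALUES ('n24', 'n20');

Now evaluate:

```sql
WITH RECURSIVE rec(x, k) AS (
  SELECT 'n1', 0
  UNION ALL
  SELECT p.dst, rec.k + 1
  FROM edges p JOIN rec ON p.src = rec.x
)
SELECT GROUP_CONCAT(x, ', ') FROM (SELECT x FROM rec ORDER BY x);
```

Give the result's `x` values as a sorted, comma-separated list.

n1, n16, n20, n24, n25

Base: (n1, k=0).
Iteration 1: edges from {n1} -> (n24, k=1).
Iteration 2: edges from {n24} -> (n20, k=2), (n25, k=2).
Iteration 3: edges from {n20,n25} -> (n16, k=3).
Iteration 4: no outgoing edges from {n16}; recursion stops.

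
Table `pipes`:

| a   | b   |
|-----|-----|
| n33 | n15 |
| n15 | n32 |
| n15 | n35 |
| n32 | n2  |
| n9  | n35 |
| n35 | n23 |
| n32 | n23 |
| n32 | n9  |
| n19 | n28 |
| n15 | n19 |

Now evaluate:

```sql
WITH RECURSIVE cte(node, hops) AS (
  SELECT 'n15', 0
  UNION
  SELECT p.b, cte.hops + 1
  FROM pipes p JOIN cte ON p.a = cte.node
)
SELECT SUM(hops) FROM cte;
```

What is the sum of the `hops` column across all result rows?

Base: (n15, hops=0).
Iteration 1: edges from {n15} -> (n19, hops=1), (n32, hops=1), (n35, hops=1).
Iteration 2: edges from {n19,n32,n35} -> (n2, hops=2), (n23, hops=2), (n28, hops=2), (n9, hops=2). [UNION drops 1 duplicate row(s)]
Iteration 3: edges from {n2,n23,n28,n9} -> (n35, hops=3).
Iteration 4: edges from {n35} -> (n23, hops=4).
Iteration 5: no outgoing edges from {n23}; recursion stops.
SUM(hops) = 0 + 1 + 1 + 1 + 2 + 2 + 2 + 2 + 3 + 4 = 18.

18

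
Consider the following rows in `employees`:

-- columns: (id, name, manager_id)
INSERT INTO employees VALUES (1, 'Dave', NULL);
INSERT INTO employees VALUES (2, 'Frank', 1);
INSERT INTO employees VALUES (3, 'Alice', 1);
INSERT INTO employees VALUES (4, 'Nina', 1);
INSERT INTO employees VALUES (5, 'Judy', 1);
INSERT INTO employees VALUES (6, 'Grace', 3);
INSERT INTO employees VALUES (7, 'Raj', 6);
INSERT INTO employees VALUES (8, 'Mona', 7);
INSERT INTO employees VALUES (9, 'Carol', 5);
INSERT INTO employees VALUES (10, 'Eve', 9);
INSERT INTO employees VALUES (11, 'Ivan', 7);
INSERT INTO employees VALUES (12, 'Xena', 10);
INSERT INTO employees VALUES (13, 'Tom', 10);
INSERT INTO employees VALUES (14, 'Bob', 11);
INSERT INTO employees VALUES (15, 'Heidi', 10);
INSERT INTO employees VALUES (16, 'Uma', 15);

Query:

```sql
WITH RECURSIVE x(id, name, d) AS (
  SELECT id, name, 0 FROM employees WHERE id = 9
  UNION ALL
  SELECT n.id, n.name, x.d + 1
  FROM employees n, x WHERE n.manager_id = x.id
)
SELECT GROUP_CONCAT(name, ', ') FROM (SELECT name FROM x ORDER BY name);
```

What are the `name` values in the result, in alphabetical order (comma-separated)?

Base: id=9 (Carol) at d 0.
Iteration 1: rows with manager_id in {9} -> Eve (id 10, d 1).
Iteration 2: rows with manager_id in {10} -> Xena (id 12, d 2), Tom (id 13, d 2), Heidi (id 15, d 2).
Iteration 3: rows with manager_id in {12,13,15} -> Uma (id 16, d 3).
Iteration 4: no rows with manager_id in {16}; recursion stops.

Carol, Eve, Heidi, Tom, Uma, Xena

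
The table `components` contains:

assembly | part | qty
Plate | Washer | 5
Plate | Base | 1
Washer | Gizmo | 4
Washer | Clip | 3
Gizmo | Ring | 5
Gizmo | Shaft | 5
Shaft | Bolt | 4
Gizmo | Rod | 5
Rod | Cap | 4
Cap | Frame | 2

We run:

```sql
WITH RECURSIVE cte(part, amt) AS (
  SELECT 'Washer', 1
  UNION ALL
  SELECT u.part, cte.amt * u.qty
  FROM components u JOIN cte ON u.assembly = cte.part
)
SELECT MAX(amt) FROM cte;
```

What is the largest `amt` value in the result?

Base: (Washer, amt=1).
Iteration 1: components of {Washer} -> Clip = 1*3 = 3, Gizmo = 1*4 = 4.
Iteration 2: components of {Clip,Gizmo} -> Ring = 4*5 = 20, Rod = 4*5 = 20, Shaft = 4*5 = 20.
Iteration 3: components of {Ring,Rod,Shaft} -> Bolt = 20*4 = 80, Cap = 20*4 = 80.
Iteration 4: components of {Bolt,Cap} -> Frame = 80*2 = 160.
Iteration 5: no further components; recursion stops.
amt values: 1, 4, 3, 20, 20, 20, 80, 80, 160; the maximum is 160.

160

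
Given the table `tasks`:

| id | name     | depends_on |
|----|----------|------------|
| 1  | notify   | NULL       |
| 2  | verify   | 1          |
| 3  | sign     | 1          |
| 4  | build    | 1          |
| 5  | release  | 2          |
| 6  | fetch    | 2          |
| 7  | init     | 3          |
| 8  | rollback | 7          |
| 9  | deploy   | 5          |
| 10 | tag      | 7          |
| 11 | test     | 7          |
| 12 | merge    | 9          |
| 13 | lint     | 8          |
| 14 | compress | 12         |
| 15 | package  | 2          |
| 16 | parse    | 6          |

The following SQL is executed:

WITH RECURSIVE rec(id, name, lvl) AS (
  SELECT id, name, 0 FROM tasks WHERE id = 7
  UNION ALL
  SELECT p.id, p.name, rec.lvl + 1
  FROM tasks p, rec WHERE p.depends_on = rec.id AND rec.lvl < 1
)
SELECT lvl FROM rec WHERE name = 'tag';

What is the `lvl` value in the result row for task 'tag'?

1

Base: id=7 (init) at lvl 0.
Iteration 1: rows with depends_on in {7} -> rollback (id 8, lvl 1), tag (id 10, lvl 1), test (id 11, lvl 1).
Iteration 2: lvl < 1 fails for all current rows; recursion stops.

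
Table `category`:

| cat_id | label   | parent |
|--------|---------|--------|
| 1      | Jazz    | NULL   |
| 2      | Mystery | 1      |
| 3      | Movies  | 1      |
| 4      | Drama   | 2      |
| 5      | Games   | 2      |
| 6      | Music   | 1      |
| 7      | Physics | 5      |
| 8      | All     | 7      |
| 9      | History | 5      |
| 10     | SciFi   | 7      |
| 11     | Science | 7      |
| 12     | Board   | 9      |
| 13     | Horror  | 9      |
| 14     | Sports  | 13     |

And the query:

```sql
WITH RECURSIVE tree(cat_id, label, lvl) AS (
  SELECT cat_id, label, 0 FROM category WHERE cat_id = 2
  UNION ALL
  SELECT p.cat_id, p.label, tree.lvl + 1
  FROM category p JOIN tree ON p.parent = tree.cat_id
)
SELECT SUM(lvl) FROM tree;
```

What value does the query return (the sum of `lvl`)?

Base: cat_id=2 (Mystery) at lvl 0.
Iteration 1: rows with parent in {2} -> Drama (id 4, lvl 1), Games (id 5, lvl 1).
Iteration 2: rows with parent in {4,5} -> Physics (id 7, lvl 2), History (id 9, lvl 2).
Iteration 3: rows with parent in {7,9} -> All (id 8, lvl 3), SciFi (id 10, lvl 3), Science (id 11, lvl 3), Board (id 12, lvl 3), Horror (id 13, lvl 3).
Iteration 4: rows with parent in {8,10,11,12,13} -> Sports (id 14, lvl 4).
Iteration 5: no rows with parent in {14}; recursion stops.
SUM(lvl) = 0 + 1 + 1 + 2 + 2 + 3 + 3 + 3 + 3 + 3 + 4 = 25.

25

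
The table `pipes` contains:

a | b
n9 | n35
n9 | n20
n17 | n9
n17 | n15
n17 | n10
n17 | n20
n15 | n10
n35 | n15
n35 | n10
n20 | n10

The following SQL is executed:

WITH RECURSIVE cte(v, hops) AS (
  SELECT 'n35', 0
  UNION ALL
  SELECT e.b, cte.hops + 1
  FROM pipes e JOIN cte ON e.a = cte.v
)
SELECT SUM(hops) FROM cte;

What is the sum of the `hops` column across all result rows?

4

Base: (n35, hops=0).
Iteration 1: edges from {n35} -> (n10, hops=1), (n15, hops=1).
Iteration 2: edges from {n10,n15} -> (n10, hops=2).
Iteration 3: no outgoing edges from {n10}; recursion stops.
SUM(hops) = 0 + 1 + 1 + 2 = 4.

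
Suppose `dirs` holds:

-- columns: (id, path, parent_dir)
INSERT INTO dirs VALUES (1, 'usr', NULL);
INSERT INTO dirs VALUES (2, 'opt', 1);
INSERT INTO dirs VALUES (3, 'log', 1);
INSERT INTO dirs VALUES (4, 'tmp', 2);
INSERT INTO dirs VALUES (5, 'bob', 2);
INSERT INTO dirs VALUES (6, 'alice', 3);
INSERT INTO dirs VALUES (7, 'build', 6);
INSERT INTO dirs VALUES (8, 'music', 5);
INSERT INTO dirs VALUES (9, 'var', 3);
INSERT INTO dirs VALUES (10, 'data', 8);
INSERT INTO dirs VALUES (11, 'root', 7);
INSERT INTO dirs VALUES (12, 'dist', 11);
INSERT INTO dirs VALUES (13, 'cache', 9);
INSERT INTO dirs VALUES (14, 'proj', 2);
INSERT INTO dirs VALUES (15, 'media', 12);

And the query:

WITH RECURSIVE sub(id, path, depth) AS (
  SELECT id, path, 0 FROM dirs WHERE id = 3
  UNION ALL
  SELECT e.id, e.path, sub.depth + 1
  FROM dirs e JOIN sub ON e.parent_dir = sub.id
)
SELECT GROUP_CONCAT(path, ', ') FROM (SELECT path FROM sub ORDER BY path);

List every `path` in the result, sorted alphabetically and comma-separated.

alice, build, cache, dist, log, media, root, var

Base: id=3 (log) at depth 0.
Iteration 1: rows with parent_dir in {3} -> alice (id 6, depth 1), var (id 9, depth 1).
Iteration 2: rows with parent_dir in {6,9} -> build (id 7, depth 2), cache (id 13, depth 2).
Iteration 3: rows with parent_dir in {7,13} -> root (id 11, depth 3).
Iteration 4: rows with parent_dir in {11} -> dist (id 12, depth 4).
Iteration 5: rows with parent_dir in {12} -> media (id 15, depth 5).
Iteration 6: no rows with parent_dir in {15}; recursion stops.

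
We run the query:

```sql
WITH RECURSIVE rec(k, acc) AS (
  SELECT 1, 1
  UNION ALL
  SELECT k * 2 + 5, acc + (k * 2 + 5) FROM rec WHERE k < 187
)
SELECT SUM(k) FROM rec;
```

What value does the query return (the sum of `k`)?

Base: k=1, acc=1.
Iteration 1: 1 < 187 holds -> k = 1 * 2 + 5 = 7, acc = 1 + 7 = 8.
Iteration 2: 7 < 187 holds -> k = 7 * 2 + 5 = 19, acc = 8 + 19 = 27.
Iteration 3: 19 < 187 holds -> k = 19 * 2 + 5 = 43, acc = 27 + 43 = 70.
Iteration 4: 43 < 187 holds -> k = 43 * 2 + 5 = 91, acc = 70 + 91 = 161.
Iteration 5: 91 < 187 holds -> k = 91 * 2 + 5 = 187, acc = 161 + 187 = 348.
Iteration 6: 187 < 187 fails; recursion stops.
SUM(k) = 1 + 7 + 19 + 43 + 91 + 187 = 348.

348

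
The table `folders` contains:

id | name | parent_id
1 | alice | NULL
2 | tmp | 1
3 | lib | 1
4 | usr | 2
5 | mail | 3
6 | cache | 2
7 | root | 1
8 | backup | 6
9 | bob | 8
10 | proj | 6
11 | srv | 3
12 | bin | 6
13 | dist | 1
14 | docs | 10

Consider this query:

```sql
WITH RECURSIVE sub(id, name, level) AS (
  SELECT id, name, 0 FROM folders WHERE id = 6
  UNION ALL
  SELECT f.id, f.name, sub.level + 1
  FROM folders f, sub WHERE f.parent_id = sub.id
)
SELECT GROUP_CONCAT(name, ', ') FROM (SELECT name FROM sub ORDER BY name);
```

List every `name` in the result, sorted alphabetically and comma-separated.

backup, bin, bob, cache, docs, proj

Base: id=6 (cache) at level 0.
Iteration 1: rows with parent_id in {6} -> backup (id 8, level 1), proj (id 10, level 1), bin (id 12, level 1).
Iteration 2: rows with parent_id in {8,10,12} -> bob (id 9, level 2), docs (id 14, level 2).
Iteration 3: no rows with parent_id in {9,14}; recursion stops.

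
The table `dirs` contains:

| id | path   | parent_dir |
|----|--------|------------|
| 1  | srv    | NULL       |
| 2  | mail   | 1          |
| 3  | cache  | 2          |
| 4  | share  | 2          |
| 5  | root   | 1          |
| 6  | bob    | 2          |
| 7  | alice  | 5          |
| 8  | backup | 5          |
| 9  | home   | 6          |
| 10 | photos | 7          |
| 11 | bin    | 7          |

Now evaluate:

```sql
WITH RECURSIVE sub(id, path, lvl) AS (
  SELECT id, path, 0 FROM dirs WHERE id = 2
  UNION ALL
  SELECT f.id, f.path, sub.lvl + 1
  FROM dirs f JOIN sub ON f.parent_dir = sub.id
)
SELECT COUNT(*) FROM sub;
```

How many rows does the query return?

Base: id=2 (mail) at lvl 0.
Iteration 1: rows with parent_dir in {2} -> cache (id 3, lvl 1), share (id 4, lvl 1), bob (id 6, lvl 1).
Iteration 2: rows with parent_dir in {3,4,6} -> home (id 9, lvl 2).
Iteration 3: no rows with parent_dir in {9}; recursion stops.
Total rows emitted: 5.

5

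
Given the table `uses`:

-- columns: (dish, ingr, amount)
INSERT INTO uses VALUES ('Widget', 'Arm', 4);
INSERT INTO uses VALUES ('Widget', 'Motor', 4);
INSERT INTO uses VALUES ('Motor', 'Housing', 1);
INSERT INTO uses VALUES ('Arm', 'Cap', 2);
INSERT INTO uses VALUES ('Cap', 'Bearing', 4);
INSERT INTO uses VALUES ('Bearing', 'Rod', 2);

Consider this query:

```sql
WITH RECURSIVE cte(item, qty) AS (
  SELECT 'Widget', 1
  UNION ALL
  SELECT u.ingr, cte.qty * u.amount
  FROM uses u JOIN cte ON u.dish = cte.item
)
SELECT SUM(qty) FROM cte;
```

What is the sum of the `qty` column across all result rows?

Base: (Widget, qty=1).
Iteration 1: components of {Widget} -> Arm = 1*4 = 4, Motor = 1*4 = 4.
Iteration 2: components of {Arm,Motor} -> Cap = 4*2 = 8, Housing = 4*1 = 4.
Iteration 3: components of {Cap,Housing} -> Bearing = 8*4 = 32.
Iteration 4: components of {Bearing} -> Rod = 32*2 = 64.
Iteration 5: no further components; recursion stops.
SUM(qty) = 1 + 4 + 4 + 8 + 4 + 32 + 64 = 117.

117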